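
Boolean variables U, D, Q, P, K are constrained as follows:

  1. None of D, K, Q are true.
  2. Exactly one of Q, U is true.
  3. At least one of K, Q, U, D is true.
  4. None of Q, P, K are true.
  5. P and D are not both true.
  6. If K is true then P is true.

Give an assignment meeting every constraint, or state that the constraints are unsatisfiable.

U = True; D = False; Q = False; P = False; K = False

  (1) {D, K, Q}: 0 true — none ✓
  (2) {Q, U}: 1 true — exactly one ✓
  (3) {K, Q, U, D}: 1 true — at least one ✓
  (4) {Q, P, K}: 0 true — none ✓
  (5) P=F, D=F — not both ✓
  (6) K=F ⇒ P: vacuous ✓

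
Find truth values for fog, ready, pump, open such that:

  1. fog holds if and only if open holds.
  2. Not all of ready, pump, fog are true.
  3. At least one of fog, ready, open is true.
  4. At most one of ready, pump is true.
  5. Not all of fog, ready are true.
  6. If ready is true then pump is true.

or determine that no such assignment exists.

fog = True, ready = False, pump = True, open = True

  (1) fog=T, open=T — same ✓
  (2) {ready, pump, fog}: 2/3 true — not all ✓
  (3) {fog, ready, open}: 2 true — at least one ✓
  (4) {ready, pump}: 1 true — at most one ✓
  (5) {fog, ready}: 1/2 true — not all ✓
  (6) ready=F ⇒ pump: vacuous ✓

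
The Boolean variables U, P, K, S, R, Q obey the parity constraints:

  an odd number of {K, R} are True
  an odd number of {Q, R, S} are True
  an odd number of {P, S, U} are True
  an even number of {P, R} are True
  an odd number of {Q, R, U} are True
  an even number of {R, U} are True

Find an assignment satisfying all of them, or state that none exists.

U: True; P: True; K: False; S: True; R: True; Q: True

{K, R}: 1 true → odd ✓
{Q, R, S}: 3 true → odd ✓
{P, S, U}: 3 true → odd ✓
{P, R}: 2 true → even ✓
{Q, R, U}: 3 true → odd ✓
{R, U}: 2 true → even ✓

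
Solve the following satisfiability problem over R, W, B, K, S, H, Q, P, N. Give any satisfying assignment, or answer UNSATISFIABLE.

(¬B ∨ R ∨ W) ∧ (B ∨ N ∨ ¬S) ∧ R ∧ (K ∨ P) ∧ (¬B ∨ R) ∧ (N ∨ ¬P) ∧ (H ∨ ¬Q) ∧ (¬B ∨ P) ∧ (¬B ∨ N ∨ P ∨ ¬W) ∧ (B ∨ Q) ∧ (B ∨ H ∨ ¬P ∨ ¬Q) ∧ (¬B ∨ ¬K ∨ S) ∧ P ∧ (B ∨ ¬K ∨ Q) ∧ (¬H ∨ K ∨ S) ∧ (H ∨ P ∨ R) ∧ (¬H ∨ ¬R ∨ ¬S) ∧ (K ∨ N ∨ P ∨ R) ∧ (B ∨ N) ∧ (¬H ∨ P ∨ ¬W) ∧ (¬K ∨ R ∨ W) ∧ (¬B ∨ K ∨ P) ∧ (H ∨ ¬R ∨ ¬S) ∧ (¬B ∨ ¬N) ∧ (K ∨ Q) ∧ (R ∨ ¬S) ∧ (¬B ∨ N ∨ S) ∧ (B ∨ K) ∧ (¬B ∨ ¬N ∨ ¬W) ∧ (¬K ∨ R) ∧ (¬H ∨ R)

Unit clause (R) forces R = True.
Unit clause (P) forces P = True.
In (N ∨ ¬P) only N is left, so N = True.
In (¬B ∨ ¬N) only ¬B is left, so B = False.
In (B ∨ K) only K is left, so K = True.
In (B ∨ Q) only Q is left, so Q = True.
In (B ∨ H ∨ ¬P ∨ ¬Q) only H is left, so H = True.
In (¬H ∨ ¬R ∨ ¬S) only ¬S is left, so S = False.
Set W = True.
All clauses satisfied.

R: True, W: True, B: False, K: True, S: False, H: True, Q: True, P: True, N: True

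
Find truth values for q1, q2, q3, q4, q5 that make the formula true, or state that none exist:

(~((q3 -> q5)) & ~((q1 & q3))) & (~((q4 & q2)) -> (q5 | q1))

q1=F; q2=T; q3=T; q4=T; q5=F

  ~((q3 -> q5)) & ~((q1 & q3)) = True
    ~((q3 -> q5)) = True
      q3 -> q5 = False
    ~((q1 & q3)) = True
      q1 & q3 = False
  ~((q4 & q2)) -> (q5 | q1) = True
    ~((q4 & q2)) = False
      q4 & q2 = True
    q5 | q1 = False
Both conjuncts True, so the formula holds.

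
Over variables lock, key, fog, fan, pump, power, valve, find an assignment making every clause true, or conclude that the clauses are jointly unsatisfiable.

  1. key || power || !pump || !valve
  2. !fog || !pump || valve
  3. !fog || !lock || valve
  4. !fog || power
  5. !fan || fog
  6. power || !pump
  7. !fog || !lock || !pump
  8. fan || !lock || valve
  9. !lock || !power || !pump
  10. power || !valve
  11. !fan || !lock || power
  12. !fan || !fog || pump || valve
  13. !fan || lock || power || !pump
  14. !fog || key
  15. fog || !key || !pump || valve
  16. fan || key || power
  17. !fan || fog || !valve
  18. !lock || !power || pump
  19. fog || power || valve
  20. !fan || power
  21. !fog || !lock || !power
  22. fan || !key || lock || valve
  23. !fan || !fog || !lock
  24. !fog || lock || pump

Set lock = False.
Set key = True.
Set fog = False.
  then (!fan || fog) forces fan = False.
  then (fan || !key || lock || valve) forces valve = True.
  then (power || !valve) forces power = True.
Set pump = False.
All clauses satisfied.

lock = False; key = True; fog = False; fan = False; pump = False; power = True; valve = True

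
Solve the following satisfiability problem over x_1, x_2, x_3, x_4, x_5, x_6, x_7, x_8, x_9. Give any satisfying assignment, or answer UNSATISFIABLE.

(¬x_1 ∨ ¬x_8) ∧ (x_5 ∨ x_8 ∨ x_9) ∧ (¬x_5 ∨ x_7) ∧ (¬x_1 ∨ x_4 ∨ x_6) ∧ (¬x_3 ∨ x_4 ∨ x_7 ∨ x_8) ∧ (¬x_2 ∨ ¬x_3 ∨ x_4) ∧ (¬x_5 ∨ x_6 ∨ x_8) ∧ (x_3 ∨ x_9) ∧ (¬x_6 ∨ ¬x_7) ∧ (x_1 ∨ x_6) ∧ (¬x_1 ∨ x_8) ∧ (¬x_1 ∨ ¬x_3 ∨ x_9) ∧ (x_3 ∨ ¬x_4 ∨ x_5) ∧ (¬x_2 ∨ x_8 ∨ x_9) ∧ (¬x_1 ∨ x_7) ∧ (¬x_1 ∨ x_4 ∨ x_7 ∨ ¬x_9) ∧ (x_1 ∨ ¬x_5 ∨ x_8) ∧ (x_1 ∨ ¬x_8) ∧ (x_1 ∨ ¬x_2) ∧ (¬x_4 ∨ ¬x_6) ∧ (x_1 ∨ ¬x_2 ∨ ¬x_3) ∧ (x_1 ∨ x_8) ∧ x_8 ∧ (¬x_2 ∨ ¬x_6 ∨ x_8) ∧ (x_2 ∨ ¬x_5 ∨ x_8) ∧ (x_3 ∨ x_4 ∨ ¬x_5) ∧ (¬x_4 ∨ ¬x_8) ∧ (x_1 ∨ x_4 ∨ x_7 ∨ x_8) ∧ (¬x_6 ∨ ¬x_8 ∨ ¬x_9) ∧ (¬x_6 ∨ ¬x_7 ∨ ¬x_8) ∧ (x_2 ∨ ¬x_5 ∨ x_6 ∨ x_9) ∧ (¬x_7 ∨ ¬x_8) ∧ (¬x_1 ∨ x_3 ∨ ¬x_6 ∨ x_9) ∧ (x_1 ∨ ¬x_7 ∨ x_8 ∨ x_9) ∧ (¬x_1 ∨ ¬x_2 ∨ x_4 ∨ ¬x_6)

UNSATISFIABLE

Case x_8 = True:
  (¬x_1 ∨ ¬x_8) forces x_1 = False.
  Clause (x_1 ∨ ¬x_8) is falsified — contradiction.
Case x_8 = False:
  Clause (x_8) is falsified — contradiction.
Both cases fail, so the formula is unsatisfiable.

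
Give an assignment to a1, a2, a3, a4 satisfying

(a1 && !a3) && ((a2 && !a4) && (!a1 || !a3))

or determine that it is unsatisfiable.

a1 = True, a2 = True, a3 = False, a4 = False

  a1 && !a3 = True
    !a3 = True
  (a2 && !a4) && (!a1 || !a3) = True
    a2 && !a4 = True
      !a4 = True
    !a1 || !a3 = True
      !a1 = False
      !a3 = True
Both conjuncts True, so the formula holds.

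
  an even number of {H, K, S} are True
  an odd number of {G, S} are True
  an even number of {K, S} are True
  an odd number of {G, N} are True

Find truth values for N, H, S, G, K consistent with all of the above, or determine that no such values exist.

N=F, H=F, S=F, G=T, K=F

{H, K, S}: 0 true → even ✓
{G, S}: 1 true → odd ✓
{K, S}: 0 true → even ✓
{G, N}: 1 true → odd ✓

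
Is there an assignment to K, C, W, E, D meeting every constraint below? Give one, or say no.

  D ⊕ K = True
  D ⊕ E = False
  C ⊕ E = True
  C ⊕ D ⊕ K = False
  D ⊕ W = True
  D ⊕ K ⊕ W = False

K: True, C: True, W: True, E: False, D: False

D ⊕ K = F ⊕ T = True ✓
D ⊕ E = F ⊕ F = False ✓
C ⊕ E = T ⊕ F = True ✓
C ⊕ D ⊕ K = T ⊕ F ⊕ T = False ✓
D ⊕ W = F ⊕ T = True ✓
D ⊕ K ⊕ W = F ⊕ T ⊕ T = False ✓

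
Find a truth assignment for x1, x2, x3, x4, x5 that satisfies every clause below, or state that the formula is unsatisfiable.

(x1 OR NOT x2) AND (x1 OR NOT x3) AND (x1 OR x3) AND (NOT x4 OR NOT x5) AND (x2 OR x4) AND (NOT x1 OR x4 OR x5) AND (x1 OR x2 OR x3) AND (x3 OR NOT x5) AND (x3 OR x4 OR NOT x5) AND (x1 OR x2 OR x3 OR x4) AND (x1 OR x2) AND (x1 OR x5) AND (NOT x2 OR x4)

Try x1 = False:
  (x1 OR NOT x2) forces x2 = False.
  clause (x1 OR x2) is falsified — backtrack.
So x1 = True.
Set x2 = False.
  then (x2 OR x4) forces x4 = True.
  then (NOT x4 OR NOT x5) forces x5 = False.
Set x3 = False.
All clauses satisfied.

x1 = True, x2 = False, x3 = False, x4 = True, x5 = False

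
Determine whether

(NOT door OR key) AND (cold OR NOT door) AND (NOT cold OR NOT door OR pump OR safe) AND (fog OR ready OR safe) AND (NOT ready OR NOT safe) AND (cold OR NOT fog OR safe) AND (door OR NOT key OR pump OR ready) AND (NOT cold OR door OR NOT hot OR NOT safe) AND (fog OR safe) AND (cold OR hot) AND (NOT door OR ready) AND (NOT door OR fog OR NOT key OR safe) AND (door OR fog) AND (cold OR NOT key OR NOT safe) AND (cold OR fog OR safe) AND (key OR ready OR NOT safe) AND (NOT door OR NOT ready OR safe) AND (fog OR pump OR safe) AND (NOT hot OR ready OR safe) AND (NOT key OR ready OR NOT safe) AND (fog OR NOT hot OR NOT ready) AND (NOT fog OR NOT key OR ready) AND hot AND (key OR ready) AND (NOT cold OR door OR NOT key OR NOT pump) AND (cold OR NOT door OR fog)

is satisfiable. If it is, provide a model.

pump = False, ready = True, cold = True, safe = False, fog = True, key = True, door = False, hot = True

Unit clause (hot) forces hot = True.
Set pump = False.
Set ready = True.
  then (NOT ready OR NOT safe) forces safe = False.
  then (fog OR safe) forces fog = True.
  then (NOT door OR NOT ready OR safe) forces door = False.
  then (cold OR NOT fog OR safe) forces cold = True.
Set key = True.
All clauses satisfied.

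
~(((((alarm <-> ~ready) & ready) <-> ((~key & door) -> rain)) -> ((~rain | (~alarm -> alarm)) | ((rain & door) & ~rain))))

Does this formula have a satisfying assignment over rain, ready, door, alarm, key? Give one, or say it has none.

rain = True, ready = True, door = True, alarm = False, key = True

  ~(((((alarm <-> ~ready) & ready) <-> ((~key & door) -> rain)) -> ((~rain | (~alarm -> alarm)) | ((rain & door) & ~rain)))) = True
    (((alarm <-> ~ready) & ready) <-> ((~key & door) -> rain)) -> ((~rain | (~alarm -> alarm)) | ((rain & door) & ~rain)) = False
      ((alarm <-> ~ready) & ready) <-> ((~key & door) -> rain) = True
        (alarm <-> ~ready) & ready = True
          alarm <-> ~ready = True
            ~ready = False
        (~key & door) -> rain = True
          ~key & door = False
            ~key = False
      (~rain | (~alarm -> alarm)) | ((rain & door) & ~rain) = False
        ~rain | (~alarm -> alarm) = False
          ~rain = False
          ~alarm -> alarm = False
            ~alarm = True
        (rain & door) & ~rain = False
          rain & door = True
          ~rain = False
The formula evaluates to True.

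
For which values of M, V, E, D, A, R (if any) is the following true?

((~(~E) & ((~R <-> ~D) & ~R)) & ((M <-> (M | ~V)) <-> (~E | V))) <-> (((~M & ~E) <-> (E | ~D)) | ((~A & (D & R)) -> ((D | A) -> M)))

M=F, V=F, E=F, D=T, A=F, R=T

  ((~(~E) & ((~R <-> ~D) & ~R)) & ((M <-> (M | ~V)) <-> (~E | V))) <-> (((~M & ~E) <-> (E | ~D)) | ((~A & (D & R)) -> ((D | A) -> M))) = True
    (~(~E) & ((~R <-> ~D) & ~R)) & ((M <-> (M | ~V)) <-> (~E | V)) = False
      ~(~E) & ((~R <-> ~D) & ~R) = False
        ~(~E) = False
          ~E = True
        (~R <-> ~D) & ~R = False
          ~R <-> ~D = True
            ~R = False
            ~D = False
          ~R = False
      (M <-> (M | ~V)) <-> (~E | V) = False
        M <-> (M | ~V) = False
          M | ~V = True
            ~V = True
        ~E | V = True
          ~E = True
    ((~M & ~E) <-> (E | ~D)) | ((~A & (D & R)) -> ((D | A) -> M)) = False
      (~M & ~E) <-> (E | ~D) = False
        ~M & ~E = True
          ~M = True
          ~E = True
        E | ~D = False
          ~D = False
      (~A & (D & R)) -> ((D | A) -> M) = False
        ~A & (D & R) = True
          ~A = True
          D & R = True
        (D | A) -> M = False
          D | A = True
The formula evaluates to True.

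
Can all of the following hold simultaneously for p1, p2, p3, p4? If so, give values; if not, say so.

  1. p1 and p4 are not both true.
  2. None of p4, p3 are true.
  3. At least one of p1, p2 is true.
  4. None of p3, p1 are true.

p1=F, p2=T, p3=F, p4=F

  (1) p1=F, p4=F — not both ✓
  (2) {p4, p3}: 0 true — none ✓
  (3) {p1, p2}: 1 true — at least one ✓
  (4) {p3, p1}: 0 true — none ✓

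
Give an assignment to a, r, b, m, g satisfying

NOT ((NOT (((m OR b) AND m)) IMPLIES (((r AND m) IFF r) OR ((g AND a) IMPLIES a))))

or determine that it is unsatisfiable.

No satisfying assignment exists.

Case a = True: the formula becomes NOT ((NOT (((m OR b) AND m)) IMPLIES True)) = False.
Case a = False: the formula becomes NOT ((NOT (((m OR b) AND m)) IMPLIES True)) = False.
Both cases fail — unsatisfiable.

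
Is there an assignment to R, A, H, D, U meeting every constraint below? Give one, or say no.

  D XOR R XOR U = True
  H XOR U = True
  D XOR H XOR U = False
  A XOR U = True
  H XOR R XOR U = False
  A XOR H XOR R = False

Adding constraints 4, 5, 6 mod 2: every variable appears an even number of times on the left, so the left side is 0.
But the right sides sum to 1 (mod 2). 0 ≠ 1 — the system is inconsistent.

The formula is unsatisfiable.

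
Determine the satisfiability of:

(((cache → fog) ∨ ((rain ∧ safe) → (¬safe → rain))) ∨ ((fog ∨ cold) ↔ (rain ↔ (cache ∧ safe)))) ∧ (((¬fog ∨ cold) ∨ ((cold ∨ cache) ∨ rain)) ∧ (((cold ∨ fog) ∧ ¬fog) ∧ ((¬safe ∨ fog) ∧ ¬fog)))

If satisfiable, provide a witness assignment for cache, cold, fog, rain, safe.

cache = True, cold = True, fog = False, rain = True, safe = False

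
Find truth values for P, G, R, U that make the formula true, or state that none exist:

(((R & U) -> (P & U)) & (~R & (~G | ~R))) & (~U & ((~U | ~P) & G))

P=F, G=T, R=F, U=F

  ((R & U) -> (P & U)) & (~R & (~G | ~R)) = True
    (R & U) -> (P & U) = True
      R & U = False
      P & U = False
    ~R & (~G | ~R) = True
      ~R = True
      ~G | ~R = True
        ~G = False
        ~R = True
  ~U & ((~U | ~P) & G) = True
    ~U = True
    (~U | ~P) & G = True
      ~U | ~P = True
        ~U = True
        ~P = True
Both conjuncts True, so the formula holds.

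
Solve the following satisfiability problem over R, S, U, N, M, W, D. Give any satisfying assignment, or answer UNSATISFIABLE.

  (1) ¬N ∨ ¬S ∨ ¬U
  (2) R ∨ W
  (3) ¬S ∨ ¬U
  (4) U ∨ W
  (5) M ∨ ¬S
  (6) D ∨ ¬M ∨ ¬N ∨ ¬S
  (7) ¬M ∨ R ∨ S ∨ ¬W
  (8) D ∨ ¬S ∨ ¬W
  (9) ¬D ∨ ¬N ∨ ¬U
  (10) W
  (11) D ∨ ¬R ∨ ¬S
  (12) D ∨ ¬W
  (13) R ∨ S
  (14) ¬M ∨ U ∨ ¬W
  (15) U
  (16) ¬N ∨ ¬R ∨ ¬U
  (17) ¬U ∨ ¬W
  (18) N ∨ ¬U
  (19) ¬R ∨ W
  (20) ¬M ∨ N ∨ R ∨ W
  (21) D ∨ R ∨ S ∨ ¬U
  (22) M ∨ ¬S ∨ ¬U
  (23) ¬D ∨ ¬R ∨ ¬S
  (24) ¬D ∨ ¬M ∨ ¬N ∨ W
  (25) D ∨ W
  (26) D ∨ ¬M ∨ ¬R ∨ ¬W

Unsatisfiable

Case U = True:
  (¬S ∨ ¬U) forces S = False.
  (W) forces W = True.
  Clause (¬U ∨ ¬W) is falsified — contradiction.
Case U = False:
  Clause (U) is falsified — contradiction.
Both cases fail, so the formula is unsatisfiable.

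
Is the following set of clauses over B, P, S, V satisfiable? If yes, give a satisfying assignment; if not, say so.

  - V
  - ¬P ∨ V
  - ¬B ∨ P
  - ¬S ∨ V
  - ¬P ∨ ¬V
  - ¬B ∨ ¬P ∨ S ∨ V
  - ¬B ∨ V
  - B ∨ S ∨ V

Unit clause (V) forces V = True.
In (¬P ∨ ¬V) only ¬P is left, so P = False.
In (¬B ∨ P) only ¬B is left, so B = False.
Set S = False.
Check each clause:
  (V): V holds.
  (¬P ∨ V): ¬P holds.
  (¬B ∨ P): ¬B holds.
  (¬S ∨ V): ¬S holds.
  (¬P ∨ ¬V): ¬P holds.
  (¬B ∨ ¬P ∨ S ∨ V): ¬B holds.
  (¬B ∨ V): ¬B holds.
  (B ∨ S ∨ V): V holds.
All clauses satisfied.

B = False; P = False; S = False; V = True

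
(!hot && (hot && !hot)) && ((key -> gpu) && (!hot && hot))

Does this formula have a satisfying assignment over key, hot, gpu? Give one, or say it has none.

Case hot = True: the conjunct !hot is False.
Case hot = False: the conjunct hot is False.
Both cases fail — unsatisfiable.

Unsatisfiable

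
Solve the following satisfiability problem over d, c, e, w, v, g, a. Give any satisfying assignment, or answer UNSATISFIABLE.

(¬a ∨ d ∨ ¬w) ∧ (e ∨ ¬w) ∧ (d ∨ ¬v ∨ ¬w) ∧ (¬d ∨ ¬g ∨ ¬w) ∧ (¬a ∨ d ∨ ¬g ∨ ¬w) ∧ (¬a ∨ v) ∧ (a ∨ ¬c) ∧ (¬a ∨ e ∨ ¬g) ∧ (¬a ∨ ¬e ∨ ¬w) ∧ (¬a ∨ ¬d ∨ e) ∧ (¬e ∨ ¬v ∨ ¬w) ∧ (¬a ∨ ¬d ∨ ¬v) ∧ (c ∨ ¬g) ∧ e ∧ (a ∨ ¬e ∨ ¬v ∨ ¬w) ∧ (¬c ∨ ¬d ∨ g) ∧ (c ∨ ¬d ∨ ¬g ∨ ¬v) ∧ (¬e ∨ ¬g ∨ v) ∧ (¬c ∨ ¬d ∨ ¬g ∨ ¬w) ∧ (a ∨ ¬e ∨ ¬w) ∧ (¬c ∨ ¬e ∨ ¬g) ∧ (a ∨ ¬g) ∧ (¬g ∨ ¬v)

d: False, c: False, e: True, w: False, v: True, g: False, a: False

Unit clause (e) forces e = True.
Set d = False.
Set c = False.
  then (c ∨ ¬g) forces g = False.
Try w = True:
  (¬a ∨ d ∨ ¬w) forces a = False.
  clause (a ∨ ¬e ∨ ¬w) is falsified — backtrack.
So w = False.
Set v = True.
Set a = False.
All clauses satisfied.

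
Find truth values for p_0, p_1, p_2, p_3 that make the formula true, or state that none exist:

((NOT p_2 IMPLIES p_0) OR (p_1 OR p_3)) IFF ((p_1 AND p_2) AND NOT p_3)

p_0 = True, p_1 = True, p_2 = True, p_3 = False

  ((NOT p_2 IMPLIES p_0) OR (p_1 OR p_3)) IFF ((p_1 AND p_2) AND NOT p_3) = True
    (NOT p_2 IMPLIES p_0) OR (p_1 OR p_3) = True
      NOT p_2 IMPLIES p_0 = True
        NOT p_2 = False
      p_1 OR p_3 = True
    (p_1 AND p_2) AND NOT p_3 = True
      p_1 AND p_2 = True
      NOT p_3 = True
The formula evaluates to True.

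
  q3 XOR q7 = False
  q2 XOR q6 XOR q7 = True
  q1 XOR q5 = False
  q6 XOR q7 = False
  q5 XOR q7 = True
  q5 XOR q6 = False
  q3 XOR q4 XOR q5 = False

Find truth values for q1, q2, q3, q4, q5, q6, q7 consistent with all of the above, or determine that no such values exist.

Adding constraints 4, 5, 6 mod 2: every variable appears an even number of times on the left, so the left side is 0.
But the right sides sum to 1 (mod 2). 0 ≠ 1 — the system is inconsistent.

Unsatisfiable — no assignment works.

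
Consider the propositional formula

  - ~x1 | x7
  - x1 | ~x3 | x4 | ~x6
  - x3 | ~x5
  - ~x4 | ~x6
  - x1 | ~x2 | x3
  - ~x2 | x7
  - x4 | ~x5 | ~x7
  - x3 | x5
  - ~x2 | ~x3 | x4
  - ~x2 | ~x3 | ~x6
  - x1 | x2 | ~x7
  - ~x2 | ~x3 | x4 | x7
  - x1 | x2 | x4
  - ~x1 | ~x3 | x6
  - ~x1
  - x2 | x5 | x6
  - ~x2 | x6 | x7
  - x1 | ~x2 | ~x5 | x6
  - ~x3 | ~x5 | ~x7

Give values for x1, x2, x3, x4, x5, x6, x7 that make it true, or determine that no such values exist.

Unit clause (~x1) forces x1 = False.
Set x2 = False.
  then (x1 | x2 | ~x7) forces x7 = False.
  then (x1 | x2 | x4) forces x4 = True.
  then (~x4 | ~x6) forces x6 = False.
  then (x2 | x5 | x6) forces x5 = True.
  then (x3 | ~x5) forces x3 = True.
All clauses satisfied.

x1 = False, x2 = False, x3 = True, x4 = True, x5 = True, x6 = False, x7 = False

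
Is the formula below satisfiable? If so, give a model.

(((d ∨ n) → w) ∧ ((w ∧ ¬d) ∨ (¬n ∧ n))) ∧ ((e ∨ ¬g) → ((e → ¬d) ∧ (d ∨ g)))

g = True, n = False, e = True, w = True, d = False

  ((d ∨ n) → w) ∧ ((w ∧ ¬d) ∨ (¬n ∧ n)) = True
    (d ∨ n) → w = True
      d ∨ n = False
    (w ∧ ¬d) ∨ (¬n ∧ n) = True
      w ∧ ¬d = True
        ¬d = True
      ¬n ∧ n = False
        ¬n = True
  (e ∨ ¬g) → ((e → ¬d) ∧ (d ∨ g)) = True
    e ∨ ¬g = True
      ¬g = False
    (e → ¬d) ∧ (d ∨ g) = True
      e → ¬d = True
        ¬d = True
      d ∨ g = True
Both conjuncts True, so the formula holds.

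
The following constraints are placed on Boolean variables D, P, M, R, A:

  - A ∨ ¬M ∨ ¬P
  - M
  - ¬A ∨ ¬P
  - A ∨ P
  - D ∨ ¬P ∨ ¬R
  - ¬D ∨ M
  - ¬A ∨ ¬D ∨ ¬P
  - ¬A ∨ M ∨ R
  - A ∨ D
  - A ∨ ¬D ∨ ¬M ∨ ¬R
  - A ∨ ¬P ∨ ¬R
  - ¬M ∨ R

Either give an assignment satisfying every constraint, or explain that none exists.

D: True, P: False, M: True, R: True, A: True

Unit clause (M) forces M = True.
In (¬M ∨ R) only R is left, so R = True.
Set D = True.
  then (A ∨ ¬D ∨ ¬M ∨ ¬R) forces A = True.
  then (¬A ∨ ¬P) forces P = False.
All clauses satisfied.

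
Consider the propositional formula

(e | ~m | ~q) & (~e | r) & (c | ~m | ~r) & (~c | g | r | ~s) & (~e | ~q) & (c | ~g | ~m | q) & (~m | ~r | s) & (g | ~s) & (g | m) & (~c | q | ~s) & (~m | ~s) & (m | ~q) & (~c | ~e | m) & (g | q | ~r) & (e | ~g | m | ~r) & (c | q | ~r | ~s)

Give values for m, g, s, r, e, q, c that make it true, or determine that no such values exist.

m = False, g = True, s = False, r = False, e = False, q = False, c = False

Set m = False.
  then (g | m) forces g = True.
  then (m | ~q) forces q = False.
Set s = False.
Set r = False.
  then (~e | r) forces e = False.
Set c = False.
All clauses satisfied.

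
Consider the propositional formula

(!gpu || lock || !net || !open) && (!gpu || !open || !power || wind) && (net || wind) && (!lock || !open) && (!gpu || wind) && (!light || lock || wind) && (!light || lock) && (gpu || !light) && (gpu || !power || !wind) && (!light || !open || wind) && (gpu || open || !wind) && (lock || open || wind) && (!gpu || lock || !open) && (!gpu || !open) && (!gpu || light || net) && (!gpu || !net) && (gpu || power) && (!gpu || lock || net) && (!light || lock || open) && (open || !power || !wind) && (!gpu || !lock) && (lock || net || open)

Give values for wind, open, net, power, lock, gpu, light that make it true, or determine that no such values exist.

wind=F, open=F, net=T, power=T, lock=T, gpu=F, light=F

Set wind = False.
  then (net || wind) forces net = True.
  then (!gpu || wind) forces gpu = False.
  then (gpu || !light) forces light = False.
  then (gpu || power) forces power = True.
Set open = False.
  then (lock || open || wind) forces lock = True.
All clauses satisfied.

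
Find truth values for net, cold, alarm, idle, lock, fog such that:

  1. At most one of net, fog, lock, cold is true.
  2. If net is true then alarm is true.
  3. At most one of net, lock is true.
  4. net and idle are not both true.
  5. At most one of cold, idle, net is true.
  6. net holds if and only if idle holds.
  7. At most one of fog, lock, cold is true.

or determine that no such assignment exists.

net=F, cold=F, alarm=F, idle=F, lock=T, fog=F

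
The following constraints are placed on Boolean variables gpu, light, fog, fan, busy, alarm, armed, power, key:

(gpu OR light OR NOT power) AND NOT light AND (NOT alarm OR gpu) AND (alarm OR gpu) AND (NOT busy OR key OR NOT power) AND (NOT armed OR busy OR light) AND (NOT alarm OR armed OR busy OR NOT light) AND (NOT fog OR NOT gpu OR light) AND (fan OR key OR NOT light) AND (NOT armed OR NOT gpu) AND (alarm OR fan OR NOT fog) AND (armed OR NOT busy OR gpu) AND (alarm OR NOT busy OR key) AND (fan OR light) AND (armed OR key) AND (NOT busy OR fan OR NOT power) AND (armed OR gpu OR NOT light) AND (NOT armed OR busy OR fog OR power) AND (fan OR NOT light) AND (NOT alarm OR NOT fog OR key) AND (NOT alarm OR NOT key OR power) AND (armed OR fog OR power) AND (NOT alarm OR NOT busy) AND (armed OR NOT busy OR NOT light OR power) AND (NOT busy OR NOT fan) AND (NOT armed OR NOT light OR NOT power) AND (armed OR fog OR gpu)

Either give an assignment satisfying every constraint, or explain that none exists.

gpu=T, light=F, fog=F, fan=T, busy=F, alarm=F, armed=F, power=T, key=T

Unit clause (NOT light) forces light = False.
In (fan OR light) only fan is left, so fan = True.
In (NOT busy OR NOT fan) only NOT busy is left, so busy = False.
In (NOT armed OR busy OR light) only NOT armed is left, so armed = False.
In (armed OR key) only key is left, so key = True.
Try gpu = False:
  (gpu OR light OR NOT power) forces power = False.
  (NOT alarm OR gpu) forces alarm = False.
  clause (alarm OR gpu) is falsified — backtrack.
So gpu = True.
  then (NOT fog OR NOT gpu OR light) forces fog = False.
  then (armed OR fog OR power) forces power = True.
Set alarm = False.
All clauses satisfied.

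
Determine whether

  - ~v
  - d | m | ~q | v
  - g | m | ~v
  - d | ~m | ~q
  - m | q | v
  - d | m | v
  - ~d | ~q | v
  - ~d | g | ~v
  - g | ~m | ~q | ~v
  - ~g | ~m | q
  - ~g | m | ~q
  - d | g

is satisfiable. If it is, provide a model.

Unit clause (~v) forces v = False.
Try d = False:
  (d | m | v) forces m = True.
  (d | ~m | ~q) forces q = False.
  (~g | ~m | q) forces g = False.
  clause (d | g) is falsified — backtrack.
So d = True.
  then (~d | ~q | v) forces q = False.
  then (m | q | v) forces m = True.
  then (~g | ~m | q) forces g = False.
All clauses satisfied.

d=T, g=F, m=T, q=F, v=F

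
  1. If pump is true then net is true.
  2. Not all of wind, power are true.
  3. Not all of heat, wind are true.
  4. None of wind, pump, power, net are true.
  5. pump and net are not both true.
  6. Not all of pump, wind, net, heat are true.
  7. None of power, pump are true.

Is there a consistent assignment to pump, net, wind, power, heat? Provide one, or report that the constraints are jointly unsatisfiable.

pump=F, net=F, wind=F, power=F, heat=T

  (1) pump=F ⇒ net: vacuous ✓
  (2) {wind, power}: 0/2 true — not all ✓
  (3) {heat, wind}: 1/2 true — not all ✓
  (4) {wind, pump, power, net}: 0 true — none ✓
  (5) pump=F, net=F — not both ✓
  (6) {pump, wind, net, heat}: 1/4 true — not all ✓
  (7) {power, pump}: 0 true — none ✓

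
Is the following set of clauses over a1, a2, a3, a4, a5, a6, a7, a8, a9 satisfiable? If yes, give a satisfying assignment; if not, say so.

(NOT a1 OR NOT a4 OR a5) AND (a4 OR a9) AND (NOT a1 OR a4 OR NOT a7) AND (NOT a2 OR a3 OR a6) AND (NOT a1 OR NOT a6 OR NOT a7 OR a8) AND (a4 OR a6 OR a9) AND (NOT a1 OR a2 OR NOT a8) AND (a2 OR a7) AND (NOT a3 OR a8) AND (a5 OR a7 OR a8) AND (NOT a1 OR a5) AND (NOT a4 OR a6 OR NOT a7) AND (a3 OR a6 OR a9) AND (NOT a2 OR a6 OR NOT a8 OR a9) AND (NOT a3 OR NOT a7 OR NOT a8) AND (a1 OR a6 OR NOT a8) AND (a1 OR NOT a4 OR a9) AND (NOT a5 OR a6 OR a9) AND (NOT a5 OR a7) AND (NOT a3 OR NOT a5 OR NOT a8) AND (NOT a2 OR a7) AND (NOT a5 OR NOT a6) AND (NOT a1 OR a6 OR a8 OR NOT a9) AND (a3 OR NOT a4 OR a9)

a1 = False, a2 = True, a3 = False, a4 = True, a5 = False, a6 = True, a7 = True, a8 = True, a9 = True

Try a1 = True:
  (NOT a1 OR a5) forces a5 = True.
  (NOT a5 OR a7) forces a7 = True.
  (NOT a1 OR a4 OR NOT a7) forces a4 = True.
  (NOT a4 OR a6 OR NOT a7) forces a6 = True.
  clause (NOT a5 OR NOT a6) is falsified — backtrack.
So a1 = False.
Set a2 = True.
  then (NOT a2 OR a7) forces a7 = True.
Set a3 = False.
  then (NOT a2 OR a3 OR a6) forces a6 = True.
  then (NOT a5 OR NOT a6) forces a5 = False.
Set a4 = True.
  then (a1 OR NOT a4 OR a9) forces a9 = True.
Set a8 = True.
All clauses satisfied.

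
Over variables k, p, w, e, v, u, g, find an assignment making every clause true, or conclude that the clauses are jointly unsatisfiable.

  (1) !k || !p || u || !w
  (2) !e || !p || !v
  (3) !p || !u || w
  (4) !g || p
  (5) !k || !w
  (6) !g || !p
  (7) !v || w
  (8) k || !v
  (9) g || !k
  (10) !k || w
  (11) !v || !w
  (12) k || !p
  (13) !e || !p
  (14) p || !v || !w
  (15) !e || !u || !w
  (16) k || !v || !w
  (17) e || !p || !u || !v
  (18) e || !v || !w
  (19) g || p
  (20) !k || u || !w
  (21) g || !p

Case p = True:
  (!g || !p) forces g = False.
  Clause (g || !p) is falsified — contradiction.
Case p = False:
  (!g || p) forces g = False.
  Clause (g || p) is falsified — contradiction.
Both cases fail, so the formula is unsatisfiable.

UNSATISFIABLE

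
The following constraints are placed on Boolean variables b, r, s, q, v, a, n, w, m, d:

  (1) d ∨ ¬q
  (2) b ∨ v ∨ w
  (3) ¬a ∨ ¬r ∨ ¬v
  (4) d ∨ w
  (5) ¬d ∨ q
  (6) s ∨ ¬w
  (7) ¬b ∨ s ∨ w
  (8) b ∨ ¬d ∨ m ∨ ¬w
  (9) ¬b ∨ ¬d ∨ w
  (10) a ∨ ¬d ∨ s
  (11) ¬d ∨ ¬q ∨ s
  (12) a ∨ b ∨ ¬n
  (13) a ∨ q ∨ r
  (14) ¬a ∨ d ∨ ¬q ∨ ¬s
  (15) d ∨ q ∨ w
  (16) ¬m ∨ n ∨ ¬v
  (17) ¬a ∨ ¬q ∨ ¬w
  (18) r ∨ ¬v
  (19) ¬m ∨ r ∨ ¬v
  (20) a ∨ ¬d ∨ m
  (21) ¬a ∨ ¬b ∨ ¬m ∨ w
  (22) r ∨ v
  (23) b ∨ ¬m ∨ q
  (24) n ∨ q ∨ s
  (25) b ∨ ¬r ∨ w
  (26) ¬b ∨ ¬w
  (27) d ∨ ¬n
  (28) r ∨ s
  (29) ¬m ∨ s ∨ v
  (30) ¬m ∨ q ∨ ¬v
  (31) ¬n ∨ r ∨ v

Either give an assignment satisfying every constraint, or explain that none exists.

b = False, r = True, s = True, q = False, v = False, a = True, n = False, w = True, m = False, d = False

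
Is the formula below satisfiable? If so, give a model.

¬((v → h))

v=T, h=F

  ¬((v → h)) = True
    v → h = False
The formula evaluates to True.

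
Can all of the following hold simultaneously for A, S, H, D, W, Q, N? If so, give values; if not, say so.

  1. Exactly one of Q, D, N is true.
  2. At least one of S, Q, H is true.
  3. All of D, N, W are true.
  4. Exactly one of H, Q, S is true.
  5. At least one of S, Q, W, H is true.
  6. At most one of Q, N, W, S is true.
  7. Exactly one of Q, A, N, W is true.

No satisfying assignment exists.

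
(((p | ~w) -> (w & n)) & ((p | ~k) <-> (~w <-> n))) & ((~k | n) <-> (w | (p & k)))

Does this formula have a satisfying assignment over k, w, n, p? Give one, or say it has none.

k = False, w = True, n = False, p = False

  ((p | ~w) -> (w & n)) & ((p | ~k) <-> (~w <-> n)) = True
    (p | ~w) -> (w & n) = True
      p | ~w = False
        ~w = False
      w & n = False
    (p | ~k) <-> (~w <-> n) = True
      p | ~k = True
        ~k = True
      ~w <-> n = True
        ~w = False
  (~k | n) <-> (w | (p & k)) = True
    ~k | n = True
      ~k = True
    w | (p & k) = True
      p & k = False
Both conjuncts True, so the formula holds.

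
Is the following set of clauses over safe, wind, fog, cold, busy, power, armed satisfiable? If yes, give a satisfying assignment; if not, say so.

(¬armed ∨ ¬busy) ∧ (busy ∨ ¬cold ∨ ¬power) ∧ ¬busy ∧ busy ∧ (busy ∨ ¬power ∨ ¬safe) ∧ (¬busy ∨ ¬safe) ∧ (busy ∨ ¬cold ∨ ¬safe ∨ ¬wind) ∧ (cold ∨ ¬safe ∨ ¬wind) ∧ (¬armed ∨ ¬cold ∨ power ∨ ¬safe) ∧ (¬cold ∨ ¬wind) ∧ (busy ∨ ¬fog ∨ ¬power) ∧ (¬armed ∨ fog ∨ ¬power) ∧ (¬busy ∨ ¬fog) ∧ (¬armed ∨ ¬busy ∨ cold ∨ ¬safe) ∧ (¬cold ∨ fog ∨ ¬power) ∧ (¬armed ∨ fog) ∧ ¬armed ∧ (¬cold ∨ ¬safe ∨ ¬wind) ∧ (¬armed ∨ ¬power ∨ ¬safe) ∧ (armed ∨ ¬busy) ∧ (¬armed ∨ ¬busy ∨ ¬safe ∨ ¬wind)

The formula is unsatisfiable.

Case busy = True:
  Clause (¬busy) is falsified — contradiction.
Case busy = False:
  Clause (busy) is falsified — contradiction.
Both cases fail, so the formula is unsatisfiable.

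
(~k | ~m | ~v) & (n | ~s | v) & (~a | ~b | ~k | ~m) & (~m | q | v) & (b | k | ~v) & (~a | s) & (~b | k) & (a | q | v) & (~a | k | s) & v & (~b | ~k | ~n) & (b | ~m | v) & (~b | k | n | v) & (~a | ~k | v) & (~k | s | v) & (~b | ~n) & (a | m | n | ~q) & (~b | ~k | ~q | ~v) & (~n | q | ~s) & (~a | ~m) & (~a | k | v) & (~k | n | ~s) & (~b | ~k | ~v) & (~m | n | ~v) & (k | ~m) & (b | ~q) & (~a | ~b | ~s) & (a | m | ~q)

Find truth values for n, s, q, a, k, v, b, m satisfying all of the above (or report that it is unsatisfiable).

Unit clause (v) forces v = True.
Set n = False.
  then (~m | n | ~v) forces m = False.
Try s = True:
  (~k | n | ~s) forces k = False.
  (b | k | ~v) forces b = True.
  clause (~b | k) is falsified — backtrack.
So s = False.
  then (~a | s) forces a = False.
  then (a | m | n | ~q) forces q = False.
Set k = True.
  then (~b | ~k | ~v) forces b = False.
All clauses satisfied.

n = False, s = False, q = False, a = False, k = True, v = True, b = False, m = False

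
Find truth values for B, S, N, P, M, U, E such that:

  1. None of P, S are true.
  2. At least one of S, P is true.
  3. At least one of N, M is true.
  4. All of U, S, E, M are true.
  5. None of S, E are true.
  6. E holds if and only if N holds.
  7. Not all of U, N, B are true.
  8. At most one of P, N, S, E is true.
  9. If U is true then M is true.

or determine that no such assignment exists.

Case S = True:
  Constraint (1) is violated (S=T) — contradiction.
Case S = False:
  Constraint (4) is violated (S=F) — contradiction.
Both cases fail — unsatisfiable.

No satisfying assignment exists.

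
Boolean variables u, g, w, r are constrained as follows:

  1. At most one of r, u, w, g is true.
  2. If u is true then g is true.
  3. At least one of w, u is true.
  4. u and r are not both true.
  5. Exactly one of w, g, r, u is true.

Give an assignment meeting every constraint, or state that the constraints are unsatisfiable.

u = False; g = False; w = True; r = False

  (1) {r, u, w, g}: 1 true — at most one ✓
  (2) u=F ⇒ g: vacuous ✓
  (3) {w, u}: 1 true — at least one ✓
  (4) u=F, r=F — not both ✓
  (5) {w, g, r, u}: 1 true — exactly one ✓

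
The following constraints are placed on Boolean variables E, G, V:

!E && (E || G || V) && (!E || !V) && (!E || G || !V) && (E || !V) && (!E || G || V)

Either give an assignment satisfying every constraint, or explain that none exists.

Unit clause (!E) forces E = False.
In (E || !V) only !V is left, so V = False.
In (E || G || V) only G is left, so G = True.
All clauses satisfied.

E = False, G = True, V = False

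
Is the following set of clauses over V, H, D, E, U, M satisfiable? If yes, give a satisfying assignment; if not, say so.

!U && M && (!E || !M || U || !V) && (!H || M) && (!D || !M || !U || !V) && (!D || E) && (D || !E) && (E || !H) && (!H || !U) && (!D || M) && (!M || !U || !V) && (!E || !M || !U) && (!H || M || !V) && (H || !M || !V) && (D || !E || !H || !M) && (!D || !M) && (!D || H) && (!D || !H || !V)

V: False, H: False, D: False, E: False, U: False, M: True

Unit clause (!U) forces U = False.
Unit clause (M) forces M = True.
In (!D || !M) only !D is left, so D = False.
In (D || !E) only !E is left, so E = False.
In (E || !H) only !H is left, so H = False.
In (H || !M || !V) only !V is left, so V = False.
All clauses satisfied.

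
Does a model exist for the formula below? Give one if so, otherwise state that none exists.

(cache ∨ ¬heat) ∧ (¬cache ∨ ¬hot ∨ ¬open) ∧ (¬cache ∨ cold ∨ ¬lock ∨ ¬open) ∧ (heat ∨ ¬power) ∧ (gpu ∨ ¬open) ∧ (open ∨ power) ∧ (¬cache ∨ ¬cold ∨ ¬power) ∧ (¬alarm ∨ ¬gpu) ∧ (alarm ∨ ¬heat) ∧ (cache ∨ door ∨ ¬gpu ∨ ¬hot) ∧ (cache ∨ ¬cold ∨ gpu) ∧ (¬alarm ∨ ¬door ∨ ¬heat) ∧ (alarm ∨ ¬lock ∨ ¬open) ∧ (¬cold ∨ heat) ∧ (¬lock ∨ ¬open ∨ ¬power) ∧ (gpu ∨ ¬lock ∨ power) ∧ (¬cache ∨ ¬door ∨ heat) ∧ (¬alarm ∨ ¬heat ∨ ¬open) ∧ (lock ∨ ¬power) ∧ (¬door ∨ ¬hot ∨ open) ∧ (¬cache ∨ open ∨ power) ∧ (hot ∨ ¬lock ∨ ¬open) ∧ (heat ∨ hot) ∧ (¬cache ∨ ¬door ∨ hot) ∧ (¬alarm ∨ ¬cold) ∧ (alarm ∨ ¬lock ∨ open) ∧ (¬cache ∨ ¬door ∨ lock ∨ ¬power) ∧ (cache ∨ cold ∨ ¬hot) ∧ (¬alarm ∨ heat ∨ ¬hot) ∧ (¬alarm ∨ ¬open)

Set cold = False.
Set power = True.
  then (heat ∨ ¬power) forces heat = True.
  then (alarm ∨ ¬heat) forces alarm = True.
  then (¬alarm ∨ ¬door ∨ ¬heat) forces door = False.
  then (¬alarm ∨ ¬heat ∨ ¬open) forces open = False.
  then (lock ∨ ¬power) forces lock = True.
  then (cache ∨ ¬heat) forces cache = True.
  then (¬alarm ∨ ¬gpu) forces gpu = False.
Set hot = False.
All clauses satisfied.

cold = False; power = True; gpu = False; hot = False; open = False; alarm = True; door = False; lock = True; cache = True; heat = True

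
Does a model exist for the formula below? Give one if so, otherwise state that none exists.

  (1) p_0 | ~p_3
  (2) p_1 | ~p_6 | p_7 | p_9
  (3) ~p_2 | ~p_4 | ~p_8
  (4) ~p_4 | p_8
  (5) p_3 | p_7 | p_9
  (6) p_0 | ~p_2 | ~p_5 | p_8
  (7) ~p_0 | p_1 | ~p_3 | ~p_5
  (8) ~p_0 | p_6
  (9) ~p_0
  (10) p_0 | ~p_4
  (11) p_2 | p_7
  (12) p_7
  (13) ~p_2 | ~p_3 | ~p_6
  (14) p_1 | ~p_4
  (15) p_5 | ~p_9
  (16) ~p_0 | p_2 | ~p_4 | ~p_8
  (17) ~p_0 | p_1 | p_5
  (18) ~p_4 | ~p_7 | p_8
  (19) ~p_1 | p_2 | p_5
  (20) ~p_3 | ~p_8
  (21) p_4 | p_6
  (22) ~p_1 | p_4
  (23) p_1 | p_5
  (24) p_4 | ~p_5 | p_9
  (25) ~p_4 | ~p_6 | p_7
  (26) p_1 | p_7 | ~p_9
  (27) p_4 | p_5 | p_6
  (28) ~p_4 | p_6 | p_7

p_0=F, p_1=F, p_2=F, p_3=F, p_4=F, p_5=T, p_6=T, p_7=T, p_8=T, p_9=T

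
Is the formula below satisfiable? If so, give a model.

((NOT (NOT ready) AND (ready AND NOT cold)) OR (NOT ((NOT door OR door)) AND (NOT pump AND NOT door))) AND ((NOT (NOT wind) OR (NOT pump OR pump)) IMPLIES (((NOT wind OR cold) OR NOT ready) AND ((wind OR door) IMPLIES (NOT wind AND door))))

wind: False; ready: True; cold: False; door: True; pump: False

  (NOT (NOT ready) AND (ready AND NOT cold)) OR (NOT ((NOT door OR door)) AND (NOT pump AND NOT door)) = True
    NOT (NOT ready) AND (ready AND NOT cold) = True
      NOT (NOT ready) = True
        NOT ready = False
      ready AND NOT cold = True
        NOT cold = True
    NOT ((NOT door OR door)) AND (NOT pump AND NOT door) = False
      NOT ((NOT door OR door)) = False
        NOT door OR door = True
          NOT door = False
      NOT pump AND NOT door = False
        NOT pump = True
        NOT door = False
  (NOT (NOT wind) OR (NOT pump OR pump)) IMPLIES (((NOT wind OR cold) OR NOT ready) AND ((wind OR door) IMPLIES (NOT wind AND door))) = True
    NOT (NOT wind) OR (NOT pump OR pump) = True
      NOT (NOT wind) = False
        NOT wind = True
      NOT pump OR pump = True
        NOT pump = True
    ((NOT wind OR cold) OR NOT ready) AND ((wind OR door) IMPLIES (NOT wind AND door)) = True
      (NOT wind OR cold) OR NOT ready = True
        NOT wind OR cold = True
          NOT wind = True
        NOT ready = False
      (wind OR door) IMPLIES (NOT wind AND door) = True
        wind OR door = True
        NOT wind AND door = True
          NOT wind = True
Both conjuncts True, so the formula holds.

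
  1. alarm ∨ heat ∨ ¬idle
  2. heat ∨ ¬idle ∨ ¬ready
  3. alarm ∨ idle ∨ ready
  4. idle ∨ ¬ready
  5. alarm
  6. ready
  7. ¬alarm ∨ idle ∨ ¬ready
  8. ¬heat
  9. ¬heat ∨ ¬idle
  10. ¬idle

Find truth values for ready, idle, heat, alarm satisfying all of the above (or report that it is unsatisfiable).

No satisfying assignment exists.

Case ready = True:
  (idle ∨ ¬ready) forces idle = True.
  Clause (¬idle) is falsified — contradiction.
Case ready = False:
  Clause (ready) is falsified — contradiction.
Both cases fail, so the formula is unsatisfiable.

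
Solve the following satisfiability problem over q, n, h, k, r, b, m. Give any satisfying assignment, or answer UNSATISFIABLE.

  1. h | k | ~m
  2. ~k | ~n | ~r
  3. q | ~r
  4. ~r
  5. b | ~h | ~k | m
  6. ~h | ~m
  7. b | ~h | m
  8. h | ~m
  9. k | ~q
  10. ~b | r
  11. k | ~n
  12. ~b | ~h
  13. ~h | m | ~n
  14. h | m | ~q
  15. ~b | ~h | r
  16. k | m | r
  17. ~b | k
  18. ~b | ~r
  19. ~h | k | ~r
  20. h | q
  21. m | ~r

Case m = True:
  (~r) forces r = False.
  (~h | ~m) forces h = False.
  Clause (h | ~m) is falsified — contradiction.
Case m = False:
  (~r) forces r = False.
  (~b | r) forces b = False.
  (b | ~h | m) forces h = False.
  (h | m | ~q) forces q = False.
  Clause (h | q) is falsified — contradiction.
Both cases fail, so the formula is unsatisfiable.

Unsatisfiable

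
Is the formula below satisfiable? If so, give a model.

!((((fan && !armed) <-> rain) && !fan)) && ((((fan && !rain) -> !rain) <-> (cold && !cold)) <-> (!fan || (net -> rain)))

rain=F, cold=T, net=T, fan=T, armed=T

  !((((fan && !armed) <-> rain) && !fan)) = True
    ((fan && !armed) <-> rain) && !fan = False
      (fan && !armed) <-> rain = True
        fan && !armed = False
          !armed = False
      !fan = False
  (((fan && !rain) -> !rain) <-> (cold && !cold)) <-> (!fan || (net -> rain)) = True
    ((fan && !rain) -> !rain) <-> (cold && !cold) = False
      (fan && !rain) -> !rain = True
        fan && !rain = True
          !rain = True
        !rain = True
      cold && !cold = False
        !cold = False
    !fan || (net -> rain) = False
      !fan = False
      net -> rain = False
Both conjuncts True, so the formula holds.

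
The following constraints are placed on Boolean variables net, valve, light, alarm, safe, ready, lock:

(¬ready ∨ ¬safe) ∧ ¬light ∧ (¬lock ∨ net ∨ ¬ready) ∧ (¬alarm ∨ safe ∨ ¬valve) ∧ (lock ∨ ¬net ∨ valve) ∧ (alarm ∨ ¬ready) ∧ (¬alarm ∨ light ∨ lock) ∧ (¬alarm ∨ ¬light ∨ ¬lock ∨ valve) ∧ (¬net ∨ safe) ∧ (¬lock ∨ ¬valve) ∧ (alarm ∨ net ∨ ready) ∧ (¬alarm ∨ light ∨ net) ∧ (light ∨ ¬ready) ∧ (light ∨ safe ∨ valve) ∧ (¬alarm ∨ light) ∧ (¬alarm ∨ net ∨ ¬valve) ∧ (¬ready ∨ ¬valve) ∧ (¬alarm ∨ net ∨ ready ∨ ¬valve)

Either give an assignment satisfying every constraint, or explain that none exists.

net = True, valve = False, light = False, alarm = False, safe = True, ready = False, lock = True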